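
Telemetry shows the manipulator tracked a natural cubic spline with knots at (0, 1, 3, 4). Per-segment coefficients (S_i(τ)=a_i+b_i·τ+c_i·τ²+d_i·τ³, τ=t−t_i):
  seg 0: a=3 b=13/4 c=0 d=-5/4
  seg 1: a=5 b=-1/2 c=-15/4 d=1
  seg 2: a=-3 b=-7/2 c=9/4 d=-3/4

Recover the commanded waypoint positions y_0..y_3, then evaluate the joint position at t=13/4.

y_0 = S_0(0) = a_0 = 3
y_1 = S_1(0) = a_1 = 5
y_2 = S_2(0) = a_2 = -3
y_3 = S_2(1) = -5
t_q=13/4 is in segment 2 (τ=1/4); S_2(τ)=-959/256

y_0=3 y_1=5 y_2=-3 y_3=-5
S(13/4) = -959/256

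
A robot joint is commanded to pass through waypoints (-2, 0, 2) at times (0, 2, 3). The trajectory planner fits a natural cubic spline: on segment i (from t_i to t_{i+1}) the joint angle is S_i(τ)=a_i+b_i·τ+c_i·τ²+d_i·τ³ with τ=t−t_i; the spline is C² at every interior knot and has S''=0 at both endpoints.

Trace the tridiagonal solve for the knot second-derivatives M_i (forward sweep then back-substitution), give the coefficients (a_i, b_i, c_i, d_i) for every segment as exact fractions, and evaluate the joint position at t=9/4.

Δ: Δ0=1, Δ1=2
row 1: diag=6, rhs=6; c'=1/6, d'=1
back: M1=1
M: M0=0, M1=1, M2=0
seg 0: a=-2, c=M0/2=0, d=(M1−M0)/(6·2)=1/12, b=Δ0−h0·(2M0+M1)/6=2/3
seg 1: a=0, c=M1/2=1/2, d=(M2−M1)/(6·1)=-1/6, b=Δ1−h1·(2M1+M2)/6=5/3
t_q=9/4 → seg 1, τ=1/4; S=0+5/3·τ+1/2·τ²+-1/6·τ³=57/128

  seg 0: a=-2 b=2/3 c=0 d=1/12
  seg 1: a=0 b=5/3 c=1/2 d=-1/6
S(9/4) = 57/128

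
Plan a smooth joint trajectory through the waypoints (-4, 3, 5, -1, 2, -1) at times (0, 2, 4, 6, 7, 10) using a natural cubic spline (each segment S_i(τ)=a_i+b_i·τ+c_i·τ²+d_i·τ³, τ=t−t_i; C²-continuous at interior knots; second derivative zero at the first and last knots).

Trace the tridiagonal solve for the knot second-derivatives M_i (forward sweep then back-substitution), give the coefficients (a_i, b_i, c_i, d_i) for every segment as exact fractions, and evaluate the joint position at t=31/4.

Δ: Δ0=7/2, Δ1=1, Δ2=-3, Δ3=3, Δ4=-1
row 1: diag=8, rhs=-15; c'=1/4, d'=-15/8
row 2: denom=8−2·1/4=15/2; d'=(-24−2·-15/8)/(15/2)=-27/10
row 3: denom=6−2·4/15=82/15; d'=(36−2·-27/10)/(82/15)=621/82
row 4: denom=8−1·15/82=641/82; d'=(-24−1·621/82)/(641/82)=-2589/641
back: M4=-2589/641
back: M3=621/82−15/82·-2589/641=5328/641
back: M2=-27/10−4/15·5328/641=-6303/1282
back: M1=-15/8−1/4·-6303/1282=-414/641
M: M0=0, M1=-414/641, M2=-6303/1282, M3=5328/641, M4=-2589/641, M5=0
seg 0: a=-4, c=M0/2=0, d=(M1−M0)/(6·2)=-69/1282, b=Δ0−h0·(2M0+M1)/6=4763/1282
seg 1: a=3, c=M1/2=-207/641, d=(M2−M1)/(6·2)=-1825/5128, b=Δ1−h1·(2M1+M2)/6=3935/1282
seg 2: a=5, c=M2/2=-6303/2564, d=(M3−M2)/(6·2)=5653/5128, b=Δ2−h2·(2M2+M3)/6=-1598/641
seg 3: a=-1, c=M3/2=2664/641, d=(M4−M3)/(6·1)=-2639/1282, b=Δ3−h3·(2M3+M4)/6=1157/1282
seg 4: a=2, c=M4/2=-2589/1282, d=(M5−M4)/(6·3)=863/3846, b=Δ4−h4·(2M4+M5)/6=1948/641
t_q=31/4 → seg 4, τ=3/4; S=2+1948/641·τ+-2589/1282·τ²+863/3846·τ³=265667/82048

  seg 0: a=-4 b=4763/1282 c=0 d=-69/1282
  seg 1: a=3 b=3935/1282 c=-207/641 d=-1825/5128
  seg 2: a=5 b=-1598/641 c=-6303/2564 d=5653/5128
  seg 3: a=-1 b=1157/1282 c=2664/641 d=-2639/1282
  seg 4: a=2 b=1948/641 c=-2589/1282 d=863/3846
S(31/4) = 265667/82048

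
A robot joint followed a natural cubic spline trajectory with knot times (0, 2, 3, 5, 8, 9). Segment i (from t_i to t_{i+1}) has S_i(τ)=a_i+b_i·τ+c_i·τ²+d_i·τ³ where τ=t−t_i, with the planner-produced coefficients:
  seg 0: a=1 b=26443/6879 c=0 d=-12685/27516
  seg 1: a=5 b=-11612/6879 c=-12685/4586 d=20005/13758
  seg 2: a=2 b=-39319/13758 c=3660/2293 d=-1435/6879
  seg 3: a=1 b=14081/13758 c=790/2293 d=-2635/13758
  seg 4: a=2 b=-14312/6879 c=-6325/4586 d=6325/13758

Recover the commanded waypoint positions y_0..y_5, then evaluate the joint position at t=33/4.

y_0 = S_0(0) = a_0 = 1
y_1 = S_1(0) = a_1 = 5
y_2 = S_2(0) = a_2 = 2
y_3 = S_3(0) = a_3 = 1
y_4 = S_4(0) = a_4 = 2
y_5 = S_4(1) = -1
t_q=33/4 is in segment 4 (τ=1/4); S_4(τ)=411155/293504

y_0=1 y_1=5 y_2=2 y_3=1 y_4=2 y_5=-1
S(33/4) = 411155/293504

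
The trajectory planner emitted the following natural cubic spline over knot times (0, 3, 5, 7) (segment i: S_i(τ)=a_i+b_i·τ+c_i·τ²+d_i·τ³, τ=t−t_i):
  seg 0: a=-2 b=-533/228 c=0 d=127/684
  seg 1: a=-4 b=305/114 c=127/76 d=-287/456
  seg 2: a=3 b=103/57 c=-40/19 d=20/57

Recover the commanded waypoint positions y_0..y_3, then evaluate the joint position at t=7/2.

y_0=-2 y_1=-4 y_2=3 y_3=1
S(7/2) = -2825/1216

y_0 = S_0(0) = a_0 = -2
y_1 = S_1(0) = a_1 = -4
y_2 = S_2(0) = a_2 = 3
y_3 = S_2(2) = 1
t_q=7/2 is in segment 1 (τ=1/2); S_1(τ)=-2825/1216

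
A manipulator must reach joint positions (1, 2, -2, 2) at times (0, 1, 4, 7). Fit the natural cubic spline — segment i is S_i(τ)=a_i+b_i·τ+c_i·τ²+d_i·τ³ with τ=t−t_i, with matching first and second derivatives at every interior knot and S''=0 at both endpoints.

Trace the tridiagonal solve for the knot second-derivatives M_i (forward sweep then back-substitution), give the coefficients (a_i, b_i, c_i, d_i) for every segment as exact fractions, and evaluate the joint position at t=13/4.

  seg 0: a=1 b=41/29 c=0 d=-12/29
  seg 1: a=2 b=5/29 c=-36/29 d=193/783
  seg 2: a=-2 b=-18/29 c=85/87 d=-85/783
S(13/4) = -2021/1856

Δ: Δ0=1, Δ1=-4/3, Δ2=4/3
row 1: diag=8, rhs=-14; c'=3/8, d'=-7/4
row 2: denom=12−3·3/8=87/8; d'=(16−3·-7/4)/(87/8)=170/87
back: M2=170/87
back: M1=-7/4−3/8·170/87=-72/29
M: M0=0, M1=-72/29, M2=170/87, M3=0
seg 0: a=1, c=M0/2=0, d=(M1−M0)/(6·1)=-12/29, b=Δ0−h0·(2M0+M1)/6=41/29
seg 1: a=2, c=M1/2=-36/29, d=(M2−M1)/(6·3)=193/783, b=Δ1−h1·(2M1+M2)/6=5/29
seg 2: a=-2, c=M2/2=85/87, d=(M3−M2)/(6·3)=-85/783, b=Δ2−h2·(2M2+M3)/6=-18/29
t_q=13/4 → seg 1, τ=9/4; S=2+5/29·τ+-36/29·τ²+193/783·τ³=-2021/1856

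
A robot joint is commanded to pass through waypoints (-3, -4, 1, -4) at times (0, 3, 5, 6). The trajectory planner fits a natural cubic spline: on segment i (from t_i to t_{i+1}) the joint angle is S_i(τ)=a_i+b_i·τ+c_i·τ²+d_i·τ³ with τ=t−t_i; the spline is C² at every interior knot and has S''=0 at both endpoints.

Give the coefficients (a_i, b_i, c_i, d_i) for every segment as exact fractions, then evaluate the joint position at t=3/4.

Δ: Δ0=-1/3, Δ1=5/2, Δ2=-5
row 1: diag=10, rhs=17; c'=1/5, d'=17/10
row 2: denom=6−2·1/5=28/5; d'=(-45−2·17/10)/(28/5)=-121/14
back: M2=-121/14
back: M1=17/10−1/5·-121/14=24/7
M: M0=0, M1=24/7, M2=-121/14, M3=0
seg 0: a=-3, c=M0/2=0, d=(M1−M0)/(6·3)=4/21, b=Δ0−h0·(2M0+M1)/6=-43/21
seg 1: a=-4, c=M1/2=12/7, d=(M2−M1)/(6·2)=-169/168, b=Δ1−h1·(2M1+M2)/6=65/21
seg 2: a=1, c=M2/2=-121/28, d=(M3−M2)/(6·1)=121/84, b=Δ2−h2·(2M2+M3)/6=-89/42
t_q=3/4 → seg 0, τ=3/4; S=-3+-43/21·τ+0·τ²+4/21·τ³=-499/112

  seg 0: a=-3 b=-43/21 c=0 d=4/21
  seg 1: a=-4 b=65/21 c=12/7 d=-169/168
  seg 2: a=1 b=-89/42 c=-121/28 d=121/84
S(3/4) = -499/112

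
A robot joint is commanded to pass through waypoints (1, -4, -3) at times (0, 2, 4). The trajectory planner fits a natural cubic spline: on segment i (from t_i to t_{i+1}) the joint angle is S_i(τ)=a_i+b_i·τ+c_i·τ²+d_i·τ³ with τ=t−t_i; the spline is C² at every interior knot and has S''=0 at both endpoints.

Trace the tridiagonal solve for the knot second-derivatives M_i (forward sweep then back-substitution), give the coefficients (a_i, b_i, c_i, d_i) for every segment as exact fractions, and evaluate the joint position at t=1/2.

  seg 0: a=1 b=-13/4 c=0 d=3/16
  seg 1: a=-4 b=-1 c=9/8 d=-3/16
S(1/2) = -77/128

Δ: Δ0=-5/2, Δ1=1/2
row 1: diag=8, rhs=18; c'=1/4, d'=9/4
back: M1=9/4
M: M0=0, M1=9/4, M2=0
seg 0: a=1, c=M0/2=0, d=(M1−M0)/(6·2)=3/16, b=Δ0−h0·(2M0+M1)/6=-13/4
seg 1: a=-4, c=M1/2=9/8, d=(M2−M1)/(6·2)=-3/16, b=Δ1−h1·(2M1+M2)/6=-1
t_q=1/2 → seg 0, τ=1/2; S=1+-13/4·τ+0·τ²+3/16·τ³=-77/128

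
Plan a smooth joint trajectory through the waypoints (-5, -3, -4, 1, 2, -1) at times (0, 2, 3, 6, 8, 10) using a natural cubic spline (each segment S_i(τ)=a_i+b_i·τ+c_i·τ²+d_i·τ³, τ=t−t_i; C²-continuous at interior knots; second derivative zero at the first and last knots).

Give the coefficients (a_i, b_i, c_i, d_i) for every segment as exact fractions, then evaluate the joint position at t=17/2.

  seg 0: a=-5 b=4291/2355 c=0 d=-484/2355
  seg 1: a=-3 b=-1517/2355 c=-968/785 d=2066/2355
  seg 2: a=-4 b=-1127/2355 c=1098/785 d=-322/1413
  seg 3: a=1 b=4147/2355 c=-512/785 d=41/3768
  seg 4: a=2 b=-3379/4710 c=-1843/3140 d=1843/18840
S(17/2) = 75701/50240

Δ: Δ0=1, Δ1=-1, Δ2=5/3, Δ3=1/2, Δ4=-3/2
row 1: diag=6, rhs=-12; c'=1/6, d'=-2
row 2: denom=8−1·1/6=47/6; d'=(16−1·-2)/(47/6)=108/47
row 3: denom=10−3·18/47=416/47; d'=(-7−3·108/47)/(416/47)=-653/416
row 4: denom=8−2·47/208=785/104; d'=(-12−2·-653/416)/(785/104)=-1843/1570
back: M4=-1843/1570
back: M3=-653/416−47/208·-1843/1570=-1024/785
back: M2=108/47−18/47·-1024/785=2196/785
back: M1=-2−1/6·2196/785=-1936/785
M: M0=0, M1=-1936/785, M2=2196/785, M3=-1024/785, M4=-1843/1570, M5=0
seg 0: a=-5, c=M0/2=0, d=(M1−M0)/(6·2)=-484/2355, b=Δ0−h0·(2M0+M1)/6=4291/2355
seg 1: a=-3, c=M1/2=-968/785, d=(M2−M1)/(6·1)=2066/2355, b=Δ1−h1·(2M1+M2)/6=-1517/2355
seg 2: a=-4, c=M2/2=1098/785, d=(M3−M2)/(6·3)=-322/1413, b=Δ2−h2·(2M2+M3)/6=-1127/2355
seg 3: a=1, c=M3/2=-512/785, d=(M4−M3)/(6·2)=41/3768, b=Δ3−h3·(2M3+M4)/6=4147/2355
seg 4: a=2, c=M4/2=-1843/3140, d=(M5−M4)/(6·2)=1843/18840, b=Δ4−h4·(2M4+M5)/6=-3379/4710
t_q=17/2 → seg 4, τ=1/2; S=2+-3379/4710·τ+-1843/3140·τ²+1843/18840·τ³=75701/50240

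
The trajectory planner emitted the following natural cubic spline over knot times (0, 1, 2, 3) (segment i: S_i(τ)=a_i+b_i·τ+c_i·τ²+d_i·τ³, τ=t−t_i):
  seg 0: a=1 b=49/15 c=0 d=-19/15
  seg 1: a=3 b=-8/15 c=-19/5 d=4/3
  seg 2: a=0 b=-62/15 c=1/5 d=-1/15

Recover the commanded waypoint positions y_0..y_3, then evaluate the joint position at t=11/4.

y_0 = S_0(0) = a_0 = 1
y_1 = S_1(0) = a_1 = 3
y_2 = S_2(0) = a_2 = 0
y_3 = S_2(1) = -4
t_q=11/4 is in segment 2 (τ=3/4); S_2(τ)=-193/64

y_0=1 y_1=3 y_2=0 y_3=-4
S(11/4) = -193/64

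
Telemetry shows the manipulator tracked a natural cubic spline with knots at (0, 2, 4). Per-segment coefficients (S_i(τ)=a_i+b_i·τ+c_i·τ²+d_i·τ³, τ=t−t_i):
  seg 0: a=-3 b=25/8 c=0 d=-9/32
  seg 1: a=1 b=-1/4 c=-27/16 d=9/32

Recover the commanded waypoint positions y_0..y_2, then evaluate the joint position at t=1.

y_0=-3 y_1=1 y_2=-4
S(1) = -5/32

y_0 = S_0(0) = a_0 = -3
y_1 = S_1(0) = a_1 = 1
y_2 = S_1(2) = -4
t_q=1 is in segment 0 (τ=1); S_0(τ)=-5/32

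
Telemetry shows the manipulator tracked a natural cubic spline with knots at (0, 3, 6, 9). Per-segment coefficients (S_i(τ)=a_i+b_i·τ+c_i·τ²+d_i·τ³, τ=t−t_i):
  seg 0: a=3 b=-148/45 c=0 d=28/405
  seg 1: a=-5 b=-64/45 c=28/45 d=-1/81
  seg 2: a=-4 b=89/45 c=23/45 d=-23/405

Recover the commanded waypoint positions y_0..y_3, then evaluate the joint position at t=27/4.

y_0=3 y_1=-5 y_2=-4 y_3=5
S(27/4) = -721/320

y_0 = S_0(0) = a_0 = 3
y_1 = S_1(0) = a_1 = -5
y_2 = S_2(0) = a_2 = -4
y_3 = S_2(3) = 5
t_q=27/4 is in segment 2 (τ=3/4); S_2(τ)=-721/320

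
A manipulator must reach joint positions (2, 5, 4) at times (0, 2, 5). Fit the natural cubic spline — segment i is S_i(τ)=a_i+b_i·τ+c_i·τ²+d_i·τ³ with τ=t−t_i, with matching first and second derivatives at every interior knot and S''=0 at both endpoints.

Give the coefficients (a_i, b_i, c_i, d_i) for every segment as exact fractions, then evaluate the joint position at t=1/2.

  seg 0: a=2 b=28/15 c=0 d=-11/120
  seg 1: a=5 b=23/30 c=-11/20 d=11/180
S(1/2) = 187/64

Δ: Δ0=3/2, Δ1=-1/3
row 1: diag=10, rhs=-11; c'=3/10, d'=-11/10
back: M1=-11/10
M: M0=0, M1=-11/10, M2=0
seg 0: a=2, c=M0/2=0, d=(M1−M0)/(6·2)=-11/120, b=Δ0−h0·(2M0+M1)/6=28/15
seg 1: a=5, c=M1/2=-11/20, d=(M2−M1)/(6·3)=11/180, b=Δ1−h1·(2M1+M2)/6=23/30
t_q=1/2 → seg 0, τ=1/2; S=2+28/15·τ+0·τ²+-11/120·τ³=187/64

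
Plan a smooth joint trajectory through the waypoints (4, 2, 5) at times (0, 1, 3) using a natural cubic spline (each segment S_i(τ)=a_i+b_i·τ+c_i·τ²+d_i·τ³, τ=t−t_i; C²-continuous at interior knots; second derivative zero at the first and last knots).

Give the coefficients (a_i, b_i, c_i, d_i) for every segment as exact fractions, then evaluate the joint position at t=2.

  seg 0: a=4 b=-31/12 c=0 d=7/12
  seg 1: a=2 b=-5/6 c=7/4 d=-7/24
S(2) = 21/8

Δ: Δ0=-2, Δ1=3/2
row 1: diag=6, rhs=21; c'=1/3, d'=7/2
back: M1=7/2
M: M0=0, M1=7/2, M2=0
seg 0: a=4, c=M0/2=0, d=(M1−M0)/(6·1)=7/12, b=Δ0−h0·(2M0+M1)/6=-31/12
seg 1: a=2, c=M1/2=7/4, d=(M2−M1)/(6·2)=-7/24, b=Δ1−h1·(2M1+M2)/6=-5/6
t_q=2 → seg 1, τ=1; S=2+-5/6·τ+7/4·τ²+-7/24·τ³=21/8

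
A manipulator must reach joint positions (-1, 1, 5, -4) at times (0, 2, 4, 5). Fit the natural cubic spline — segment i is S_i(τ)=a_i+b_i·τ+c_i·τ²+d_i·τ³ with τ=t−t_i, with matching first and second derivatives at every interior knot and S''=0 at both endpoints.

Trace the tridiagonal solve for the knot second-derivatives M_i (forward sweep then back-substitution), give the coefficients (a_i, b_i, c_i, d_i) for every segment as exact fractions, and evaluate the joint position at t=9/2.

Δ: Δ0=1, Δ1=2, Δ2=-9
row 1: diag=8, rhs=6; c'=1/4, d'=3/4
row 2: denom=6−2·1/4=11/2; d'=(-66−2·3/4)/(11/2)=-135/11
back: M2=-135/11
back: M1=3/4−1/4·-135/11=42/11
M: M0=0, M1=42/11, M2=-135/11, M3=0
seg 0: a=-1, c=M0/2=0, d=(M1−M0)/(6·2)=7/22, b=Δ0−h0·(2M0+M1)/6=-3/11
seg 1: a=1, c=M1/2=21/11, d=(M2−M1)/(6·2)=-59/44, b=Δ1−h1·(2M1+M2)/6=39/11
seg 2: a=5, c=M2/2=-135/22, d=(M3−M2)/(6·1)=45/22, b=Δ2−h2·(2M2+M3)/6=-54/11
t_q=9/2 → seg 2, τ=1/2; S=5+-54/11·τ+-135/22·τ²+45/22·τ³=223/176

  seg 0: a=-1 b=-3/11 c=0 d=7/22
  seg 1: a=1 b=39/11 c=21/11 d=-59/44
  seg 2: a=5 b=-54/11 c=-135/22 d=45/22
S(9/2) = 223/176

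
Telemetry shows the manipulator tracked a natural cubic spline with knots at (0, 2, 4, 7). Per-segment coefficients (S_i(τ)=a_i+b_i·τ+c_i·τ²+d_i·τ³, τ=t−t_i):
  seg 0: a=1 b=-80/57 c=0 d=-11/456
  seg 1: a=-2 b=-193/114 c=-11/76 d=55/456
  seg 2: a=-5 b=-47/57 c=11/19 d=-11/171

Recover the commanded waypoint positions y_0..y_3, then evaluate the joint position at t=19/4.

y_0=1 y_1=-2 y_2=-5 y_3=-4
S(19/4) = -6469/1216

y_0 = S_0(0) = a_0 = 1
y_1 = S_1(0) = a_1 = -2
y_2 = S_2(0) = a_2 = -5
y_3 = S_2(3) = -4
t_q=19/4 is in segment 2 (τ=3/4); S_2(τ)=-6469/1216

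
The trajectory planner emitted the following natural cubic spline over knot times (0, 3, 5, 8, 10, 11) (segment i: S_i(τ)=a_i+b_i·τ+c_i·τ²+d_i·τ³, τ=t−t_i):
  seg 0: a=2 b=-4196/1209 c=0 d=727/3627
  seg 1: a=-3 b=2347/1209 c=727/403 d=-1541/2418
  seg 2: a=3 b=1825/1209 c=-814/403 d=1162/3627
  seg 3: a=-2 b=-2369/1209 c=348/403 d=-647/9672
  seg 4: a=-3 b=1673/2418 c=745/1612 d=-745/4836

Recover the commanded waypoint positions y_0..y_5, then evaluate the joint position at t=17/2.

y_0 = S_0(0) = a_0 = 2
y_1 = S_1(0) = a_1 = -3
y_2 = S_2(0) = a_2 = 3
y_3 = S_3(0) = a_3 = -2
y_4 = S_4(0) = a_4 = -3
y_5 = S_4(1) = -2
t_q=17/2 is in segment 3 (τ=1/2); S_3(τ)=-71501/25792

y_0=2 y_1=-3 y_2=3 y_3=-2 y_4=-3 y_5=-2
S(17/2) = -71501/25792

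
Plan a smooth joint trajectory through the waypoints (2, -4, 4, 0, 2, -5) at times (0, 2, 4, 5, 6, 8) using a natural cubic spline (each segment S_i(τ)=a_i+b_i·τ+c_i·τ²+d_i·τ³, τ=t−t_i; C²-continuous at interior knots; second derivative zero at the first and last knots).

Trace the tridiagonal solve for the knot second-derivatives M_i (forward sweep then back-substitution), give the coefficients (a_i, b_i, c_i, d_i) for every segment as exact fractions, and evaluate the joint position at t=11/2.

Δ: Δ0=-3, Δ1=4, Δ2=-4, Δ3=2, Δ4=-7/2
row 1: diag=8, rhs=42; c'=1/4, d'=21/4
row 2: denom=6−2·1/4=11/2; d'=(-48−2·21/4)/(11/2)=-117/11
row 3: denom=4−1·2/11=42/11; d'=(36−1·-117/11)/(42/11)=171/14
row 4: denom=6−1·11/42=241/42; d'=(-33−1·171/14)/(241/42)=-1899/241
back: M4=-1899/241
back: M3=171/14−11/42·-1899/241=3441/241
back: M2=-117/11−2/11·3441/241=-3189/241
back: M1=21/4−1/4·-3189/241=4125/482
M: M0=0, M1=4125/482, M2=-3189/241, M3=3441/241, M4=-1899/241, M5=0
seg 0: a=2, c=M0/2=0, d=(M1−M0)/(6·2)=1375/1928, b=Δ0−h0·(2M0+M1)/6=-2821/482
seg 1: a=-4, c=M1/2=4125/964, d=(M2−M1)/(6·2)=-3501/1928, b=Δ1−h1·(2M1+M2)/6=652/241
seg 2: a=4, c=M2/2=-3189/482, d=(M3−M2)/(6·1)=1105/241, b=Δ2−h2·(2M2+M3)/6=-949/482
seg 3: a=0, c=M3/2=3441/482, d=(M4−M3)/(6·1)=-890/241, b=Δ3−h3·(2M3+M4)/6=-697/482
seg 4: a=2, c=M4/2=-1899/482, d=(M5−M4)/(6·2)=633/964, b=Δ4−h4·(2M4+M5)/6=845/482
t_q=11/2 → seg 3, τ=1/2; S=0+-697/482·τ+3441/482·τ²+-890/241·τ³=1157/1928

  seg 0: a=2 b=-2821/482 c=0 d=1375/1928
  seg 1: a=-4 b=652/241 c=4125/964 d=-3501/1928
  seg 2: a=4 b=-949/482 c=-3189/482 d=1105/241
  seg 3: a=0 b=-697/482 c=3441/482 d=-890/241
  seg 4: a=2 b=845/482 c=-1899/482 d=633/964
S(11/2) = 1157/1928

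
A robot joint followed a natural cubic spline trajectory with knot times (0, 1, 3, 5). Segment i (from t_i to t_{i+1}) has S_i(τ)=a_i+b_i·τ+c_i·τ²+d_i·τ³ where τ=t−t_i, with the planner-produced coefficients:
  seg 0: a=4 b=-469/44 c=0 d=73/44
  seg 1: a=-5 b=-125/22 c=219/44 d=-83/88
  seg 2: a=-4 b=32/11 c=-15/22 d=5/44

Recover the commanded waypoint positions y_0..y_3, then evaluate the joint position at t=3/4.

y_0=4 y_1=-5 y_2=-4 y_3=0
S(3/4) = -9277/2816

y_0 = S_0(0) = a_0 = 4
y_1 = S_1(0) = a_1 = -5
y_2 = S_2(0) = a_2 = -4
y_3 = S_2(2) = 0
t_q=3/4 is in segment 0 (τ=3/4); S_0(τ)=-9277/2816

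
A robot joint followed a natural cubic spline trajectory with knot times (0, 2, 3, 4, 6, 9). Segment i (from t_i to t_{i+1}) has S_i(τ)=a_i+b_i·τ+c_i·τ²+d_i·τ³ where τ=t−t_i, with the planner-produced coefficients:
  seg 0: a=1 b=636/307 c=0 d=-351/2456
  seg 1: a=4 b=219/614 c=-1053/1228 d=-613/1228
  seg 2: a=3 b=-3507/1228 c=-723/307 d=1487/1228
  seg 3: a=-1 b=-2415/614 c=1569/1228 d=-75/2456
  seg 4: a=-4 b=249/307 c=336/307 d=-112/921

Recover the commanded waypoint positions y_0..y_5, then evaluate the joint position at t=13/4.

y_0 = S_0(0) = a_0 = 1
y_1 = S_1(0) = a_1 = 4
y_2 = S_2(0) = a_2 = 3
y_3 = S_3(0) = a_3 = -1
y_4 = S_4(0) = a_4 = -4
y_5 = S_4(3) = 5
t_q=13/4 is in segment 2 (τ=1/4); S_2(τ)=169583/78592

y_0=1 y_1=4 y_2=3 y_3=-1 y_4=-4 y_5=5
S(13/4) = 169583/78592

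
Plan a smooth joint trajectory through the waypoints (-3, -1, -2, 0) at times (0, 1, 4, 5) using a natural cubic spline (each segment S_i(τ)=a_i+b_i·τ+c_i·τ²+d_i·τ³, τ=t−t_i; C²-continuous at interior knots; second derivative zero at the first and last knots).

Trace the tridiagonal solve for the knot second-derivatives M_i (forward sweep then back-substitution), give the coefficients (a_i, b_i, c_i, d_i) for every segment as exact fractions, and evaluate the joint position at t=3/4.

Δ: Δ0=2, Δ1=-1/3, Δ2=2
row 1: diag=8, rhs=-14; c'=3/8, d'=-7/4
row 2: denom=8−3·3/8=55/8; d'=(14−3·-7/4)/(55/8)=14/5
back: M2=14/5
back: M1=-7/4−3/8·14/5=-14/5
M: M0=0, M1=-14/5, M2=14/5, M3=0
seg 0: a=-3, c=M0/2=0, d=(M1−M0)/(6·1)=-7/15, b=Δ0−h0·(2M0+M1)/6=37/15
seg 1: a=-1, c=M1/2=-7/5, d=(M2−M1)/(6·3)=14/45, b=Δ1−h1·(2M1+M2)/6=16/15
seg 2: a=-2, c=M2/2=7/5, d=(M3−M2)/(6·1)=-7/15, b=Δ2−h2·(2M2+M3)/6=16/15
t_q=3/4 → seg 0, τ=3/4; S=-3+37/15·τ+0·τ²+-7/15·τ³=-431/320

  seg 0: a=-3 b=37/15 c=0 d=-7/15
  seg 1: a=-1 b=16/15 c=-7/5 d=14/45
  seg 2: a=-2 b=16/15 c=7/5 d=-7/15
S(3/4) = -431/320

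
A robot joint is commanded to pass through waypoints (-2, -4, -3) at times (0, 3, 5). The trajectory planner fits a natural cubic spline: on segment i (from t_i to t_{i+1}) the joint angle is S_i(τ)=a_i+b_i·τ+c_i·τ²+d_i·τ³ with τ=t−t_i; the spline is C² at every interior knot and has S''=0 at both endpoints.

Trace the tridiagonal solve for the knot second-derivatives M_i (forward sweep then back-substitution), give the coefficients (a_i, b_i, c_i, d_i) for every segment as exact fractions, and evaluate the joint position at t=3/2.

  seg 0: a=-2 b=-61/60 c=0 d=7/180
  seg 1: a=-4 b=1/30 c=7/20 d=-7/120
S(3/2) = -543/160

Δ: Δ0=-2/3, Δ1=1/2
row 1: diag=10, rhs=7; c'=1/5, d'=7/10
back: M1=7/10
M: M0=0, M1=7/10, M2=0
seg 0: a=-2, c=M0/2=0, d=(M1−M0)/(6·3)=7/180, b=Δ0−h0·(2M0+M1)/6=-61/60
seg 1: a=-4, c=M1/2=7/20, d=(M2−M1)/(6·2)=-7/120, b=Δ1−h1·(2M1+M2)/6=1/30
t_q=3/2 → seg 0, τ=3/2; S=-2+-61/60·τ+0·τ²+7/180·τ³=-543/160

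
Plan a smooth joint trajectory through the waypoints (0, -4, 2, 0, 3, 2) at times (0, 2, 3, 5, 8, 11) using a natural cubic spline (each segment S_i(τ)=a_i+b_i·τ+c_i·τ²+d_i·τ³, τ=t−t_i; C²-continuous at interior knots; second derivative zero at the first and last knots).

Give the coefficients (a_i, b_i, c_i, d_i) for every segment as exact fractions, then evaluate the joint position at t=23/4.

  seg 0: a=0 b=-172/33 c=0 d=53/66
  seg 1: a=-4 b=146/33 c=53/11 d=-107/33
  seg 2: a=2 b=13/3 c=-54/11 d=37/33
  seg 3: a=0 b=-61/33 c=20/11 d=-86/297
  seg 4: a=3 b=41/33 c=-26/33 d=26/297
S(23/4) = -171/352

Δ: Δ0=-2, Δ1=6, Δ2=-1, Δ3=1, Δ4=-1/3
row 1: diag=6, rhs=48; c'=1/6, d'=8
row 2: denom=6−1·1/6=35/6; d'=(-42−1·8)/(35/6)=-60/7
row 3: denom=10−2·12/35=326/35; d'=(12−2·-60/7)/(326/35)=510/163
row 4: denom=12−3·105/326=3597/326; d'=(-8−3·510/163)/(3597/326)=-52/33
back: M4=-52/33
back: M3=510/163−105/326·-52/33=40/11
back: M2=-60/7−12/35·40/11=-108/11
back: M1=8−1/6·-108/11=106/11
M: M0=0, M1=106/11, M2=-108/11, M3=40/11, M4=-52/33, M5=0
seg 0: a=0, c=M0/2=0, d=(M1−M0)/(6·2)=53/66, b=Δ0−h0·(2M0+M1)/6=-172/33
seg 1: a=-4, c=M1/2=53/11, d=(M2−M1)/(6·1)=-107/33, b=Δ1−h1·(2M1+M2)/6=146/33
seg 2: a=2, c=M2/2=-54/11, d=(M3−M2)/(6·2)=37/33, b=Δ2−h2·(2M2+M3)/6=13/3
seg 3: a=0, c=M3/2=20/11, d=(M4−M3)/(6·3)=-86/297, b=Δ3−h3·(2M3+M4)/6=-61/33
seg 4: a=3, c=M4/2=-26/33, d=(M5−M4)/(6·3)=26/297, b=Δ4−h4·(2M4+M5)/6=41/33
t_q=23/4 → seg 3, τ=3/4; S=0+-61/33·τ+20/11·τ²+-86/297·τ³=-171/352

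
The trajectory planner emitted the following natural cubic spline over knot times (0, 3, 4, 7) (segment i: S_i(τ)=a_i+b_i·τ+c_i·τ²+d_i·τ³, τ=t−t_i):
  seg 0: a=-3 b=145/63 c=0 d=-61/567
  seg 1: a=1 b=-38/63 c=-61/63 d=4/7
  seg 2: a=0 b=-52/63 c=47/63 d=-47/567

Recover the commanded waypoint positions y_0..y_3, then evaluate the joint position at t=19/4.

y_0 = S_0(0) = a_0 = -3
y_1 = S_1(0) = a_1 = 1
y_2 = S_2(0) = a_2 = 0
y_3 = S_2(3) = 2
t_q=19/4 is in segment 2 (τ=3/4); S_2(τ)=-15/64

y_0=-3 y_1=1 y_2=0 y_3=2
S(19/4) = -15/64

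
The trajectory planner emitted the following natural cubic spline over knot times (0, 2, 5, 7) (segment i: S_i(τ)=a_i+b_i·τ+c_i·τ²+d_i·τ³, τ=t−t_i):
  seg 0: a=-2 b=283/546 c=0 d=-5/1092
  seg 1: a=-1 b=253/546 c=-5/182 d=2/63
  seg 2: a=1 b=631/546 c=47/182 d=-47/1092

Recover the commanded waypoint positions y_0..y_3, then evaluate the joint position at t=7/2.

y_0=-2 y_1=-1 y_2=1 y_3=4
S(7/2) = -27/104

y_0 = S_0(0) = a_0 = -2
y_1 = S_1(0) = a_1 = -1
y_2 = S_2(0) = a_2 = 1
y_3 = S_2(2) = 4
t_q=7/2 is in segment 1 (τ=3/2); S_1(τ)=-27/104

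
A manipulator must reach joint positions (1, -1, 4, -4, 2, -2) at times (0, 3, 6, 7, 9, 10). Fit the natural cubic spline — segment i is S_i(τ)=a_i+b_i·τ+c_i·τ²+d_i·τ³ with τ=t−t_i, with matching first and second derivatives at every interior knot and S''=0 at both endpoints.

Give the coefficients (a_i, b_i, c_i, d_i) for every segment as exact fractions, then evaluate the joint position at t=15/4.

  seg 0: a=1 b=-1177/452 c=0 d=2627/12204
  seg 1: a=-1 b=725/226 c=2627/1356 d=-9971/12204
  seg 2: a=4 b=-3267/452 c=-612/113 d=2099/452
  seg 3: a=-4 b=-933/226 c=3849/452 d=-1119/452
  seg 4: a=2 b=51/226 c=-2865/452 d=955/452
S(15/4) = 62225/28928

Δ: Δ0=-2/3, Δ1=5/3, Δ2=-8, Δ3=3, Δ4=-4
row 1: diag=12, rhs=14; c'=1/4, d'=7/6
row 2: denom=8−3·1/4=29/4; d'=(-58−3·7/6)/(29/4)=-246/29
row 3: denom=6−1·4/29=170/29; d'=(66−1·-246/29)/(170/29)=216/17
row 4: denom=6−2·29/85=452/85; d'=(-42−2·216/17)/(452/85)=-2865/226
back: M4=-2865/226
back: M3=216/17−29/85·-2865/226=3849/226
back: M2=-246/29−4/29·3849/226=-1224/113
back: M1=7/6−1/4·-1224/113=2627/678
M: M0=0, M1=2627/678, M2=-1224/113, M3=3849/226, M4=-2865/226, M5=0
seg 0: a=1, c=M0/2=0, d=(M1−M0)/(6·3)=2627/12204, b=Δ0−h0·(2M0+M1)/6=-1177/452
seg 1: a=-1, c=M1/2=2627/1356, d=(M2−M1)/(6·3)=-9971/12204, b=Δ1−h1·(2M1+M2)/6=725/226
seg 2: a=4, c=M2/2=-612/113, d=(M3−M2)/(6·1)=2099/452, b=Δ2−h2·(2M2+M3)/6=-3267/452
seg 3: a=-4, c=M3/2=3849/452, d=(M4−M3)/(6·2)=-1119/452, b=Δ3−h3·(2M3+M4)/6=-933/226
seg 4: a=2, c=M4/2=-2865/452, d=(M5−M4)/(6·1)=955/452, b=Δ4−h4·(2M4+M5)/6=51/226
t_q=15/4 → seg 1, τ=3/4; S=-1+725/226·τ+2627/1356·τ²+-9971/12204·τ³=62225/28928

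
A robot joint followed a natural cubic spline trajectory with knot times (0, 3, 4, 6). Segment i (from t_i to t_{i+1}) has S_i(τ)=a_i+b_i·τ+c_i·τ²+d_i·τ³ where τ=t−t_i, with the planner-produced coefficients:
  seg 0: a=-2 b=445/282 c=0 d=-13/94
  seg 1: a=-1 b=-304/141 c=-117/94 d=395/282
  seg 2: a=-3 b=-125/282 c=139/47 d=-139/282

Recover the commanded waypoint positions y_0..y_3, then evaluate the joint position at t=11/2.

y_0 = S_0(0) = a_0 = -2
y_1 = S_1(0) = a_1 = -1
y_2 = S_2(0) = a_2 = -3
y_3 = S_2(2) = 4
t_q=11/2 is in segment 2 (τ=3/2); S_2(τ)=997/752

y_0=-2 y_1=-1 y_2=-3 y_3=4
S(11/2) = 997/752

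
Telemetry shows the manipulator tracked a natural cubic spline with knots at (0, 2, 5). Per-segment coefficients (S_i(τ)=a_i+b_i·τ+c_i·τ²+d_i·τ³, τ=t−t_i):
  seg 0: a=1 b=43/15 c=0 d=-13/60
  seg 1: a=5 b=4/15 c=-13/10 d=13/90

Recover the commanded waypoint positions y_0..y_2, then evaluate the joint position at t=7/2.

y_0=1 y_1=5 y_2=-2
S(7/2) = 237/80

y_0 = S_0(0) = a_0 = 1
y_1 = S_1(0) = a_1 = 5
y_2 = S_1(3) = -2
t_q=7/2 is in segment 1 (τ=3/2); S_1(τ)=237/80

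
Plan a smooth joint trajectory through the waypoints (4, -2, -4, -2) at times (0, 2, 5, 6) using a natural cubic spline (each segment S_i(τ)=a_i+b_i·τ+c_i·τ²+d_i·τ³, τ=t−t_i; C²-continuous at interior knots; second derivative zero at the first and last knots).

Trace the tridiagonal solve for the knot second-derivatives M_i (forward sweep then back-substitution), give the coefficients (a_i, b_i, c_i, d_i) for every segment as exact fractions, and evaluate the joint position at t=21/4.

Δ: Δ0=-3, Δ1=-2/3, Δ2=2
row 1: diag=10, rhs=14; c'=3/10, d'=7/5
row 2: denom=8−3·3/10=71/10; d'=(16−3·7/5)/(71/10)=118/71
back: M2=118/71
back: M1=7/5−3/10·118/71=64/71
M: M0=0, M1=64/71, M2=118/71, M3=0
seg 0: a=4, c=M0/2=0, d=(M1−M0)/(6·2)=16/213, b=Δ0−h0·(2M0+M1)/6=-703/213
seg 1: a=-2, c=M1/2=32/71, d=(M2−M1)/(6·3)=3/71, b=Δ1−h1·(2M1+M2)/6=-511/213
seg 2: a=-4, c=M2/2=59/71, d=(M3−M2)/(6·1)=-59/213, b=Δ2−h2·(2M2+M3)/6=308/213
t_q=21/4 → seg 2, τ=1/4; S=-4+308/213·τ+59/71·τ²+-59/213·τ³=-16317/4544

  seg 0: a=4 b=-703/213 c=0 d=16/213
  seg 1: a=-2 b=-511/213 c=32/71 d=3/71
  seg 2: a=-4 b=308/213 c=59/71 d=-59/213
S(21/4) = -16317/4544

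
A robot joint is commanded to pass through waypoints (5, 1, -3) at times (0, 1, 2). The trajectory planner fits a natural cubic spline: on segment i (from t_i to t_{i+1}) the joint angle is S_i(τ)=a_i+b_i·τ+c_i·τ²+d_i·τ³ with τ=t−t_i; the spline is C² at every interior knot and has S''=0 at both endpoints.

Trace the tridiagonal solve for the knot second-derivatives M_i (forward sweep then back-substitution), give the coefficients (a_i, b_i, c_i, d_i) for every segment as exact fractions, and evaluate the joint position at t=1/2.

  seg 0: a=5 b=-4 c=0 d=0
  seg 1: a=1 b=-4 c=0 d=0
S(1/2) = 3

Δ: Δ0=-4, Δ1=-4
row 1: diag=4, rhs=0; c'=1/4, d'=0
back: M1=0
M: M0=0, M1=0, M2=0
seg 0: a=5, c=M0/2=0, d=(M1−M0)/(6·1)=0, b=Δ0−h0·(2M0+M1)/6=-4
seg 1: a=1, c=M1/2=0, d=(M2−M1)/(6·1)=0, b=Δ1−h1·(2M1+M2)/6=-4
t_q=1/2 → seg 0, τ=1/2; S=5+-4·τ+0·τ²+0·τ³=3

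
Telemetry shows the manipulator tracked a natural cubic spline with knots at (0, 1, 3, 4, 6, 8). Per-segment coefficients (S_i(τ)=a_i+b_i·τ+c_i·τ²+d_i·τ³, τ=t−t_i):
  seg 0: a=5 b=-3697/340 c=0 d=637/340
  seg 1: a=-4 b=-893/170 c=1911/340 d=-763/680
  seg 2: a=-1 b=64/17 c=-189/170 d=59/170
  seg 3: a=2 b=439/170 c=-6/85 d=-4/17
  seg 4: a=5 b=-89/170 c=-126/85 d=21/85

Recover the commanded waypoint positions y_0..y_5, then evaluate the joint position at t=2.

y_0 = S_0(0) = a_0 = 5
y_1 = S_1(0) = a_1 = -4
y_2 = S_2(0) = a_2 = -1
y_3 = S_3(0) = a_3 = 2
y_4 = S_4(0) = a_4 = 5
y_5 = S_4(2) = 0
t_q=2 is in segment 1 (τ=1); S_1(τ)=-3233/680

y_0=5 y_1=-4 y_2=-1 y_3=2 y_4=5 y_5=0
S(2) = -3233/680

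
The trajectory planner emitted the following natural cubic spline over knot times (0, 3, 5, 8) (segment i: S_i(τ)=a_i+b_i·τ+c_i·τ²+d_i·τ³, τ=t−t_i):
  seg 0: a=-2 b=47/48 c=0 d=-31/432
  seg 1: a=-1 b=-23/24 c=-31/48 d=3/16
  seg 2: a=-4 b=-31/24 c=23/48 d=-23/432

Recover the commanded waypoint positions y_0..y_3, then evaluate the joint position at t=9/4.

y_0 = S_0(0) = a_0 = -2
y_1 = S_1(0) = a_1 = -1
y_2 = S_2(0) = a_2 = -4
y_3 = S_2(3) = -5
t_q=9/4 is in segment 0 (τ=9/4); S_0(τ)=-629/1024

y_0=-2 y_1=-1 y_2=-4 y_3=-5
S(9/4) = -629/1024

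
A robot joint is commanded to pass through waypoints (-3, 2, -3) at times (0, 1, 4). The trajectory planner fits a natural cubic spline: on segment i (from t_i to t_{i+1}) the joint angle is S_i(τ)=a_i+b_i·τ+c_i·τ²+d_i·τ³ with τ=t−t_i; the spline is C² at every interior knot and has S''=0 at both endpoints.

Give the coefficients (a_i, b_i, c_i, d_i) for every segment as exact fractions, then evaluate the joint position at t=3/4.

Δ: Δ0=5, Δ1=-5/3
row 1: diag=8, rhs=-40; c'=3/8, d'=-5
back: M1=-5
M: M0=0, M1=-5, M2=0
seg 0: a=-3, c=M0/2=0, d=(M1−M0)/(6·1)=-5/6, b=Δ0−h0·(2M0+M1)/6=35/6
seg 1: a=2, c=M1/2=-5/2, d=(M2−M1)/(6·3)=5/18, b=Δ1−h1·(2M1+M2)/6=10/3
t_q=3/4 → seg 0, τ=3/4; S=-3+35/6·τ+0·τ²+-5/6·τ³=131/128

  seg 0: a=-3 b=35/6 c=0 d=-5/6
  seg 1: a=2 b=10/3 c=-5/2 d=5/18
S(3/4) = 131/128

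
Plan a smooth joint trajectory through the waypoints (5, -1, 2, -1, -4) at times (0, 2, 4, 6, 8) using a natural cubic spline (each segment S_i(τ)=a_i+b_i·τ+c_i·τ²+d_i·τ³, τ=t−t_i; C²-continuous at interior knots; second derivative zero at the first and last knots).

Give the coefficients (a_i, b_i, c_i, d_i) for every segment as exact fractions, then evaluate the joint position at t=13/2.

Δ: Δ0=-3, Δ1=3/2, Δ2=-3/2, Δ3=-3/2
row 1: diag=8, rhs=27; c'=1/4, d'=27/8
row 2: denom=8−2·1/4=15/2; d'=(-18−2·27/8)/(15/2)=-33/10
row 3: denom=8−2·4/15=112/15; d'=(0−2·-33/10)/(112/15)=99/112
back: M3=99/112
back: M2=-33/10−4/15·99/112=-99/28
back: M1=27/8−1/4·-99/28=477/112
M: M0=0, M1=477/112, M2=-99/28, M3=99/112, M4=0
seg 0: a=5, c=M0/2=0, d=(M1−M0)/(6·2)=159/448, b=Δ0−h0·(2M0+M1)/6=-495/112
seg 1: a=-1, c=M1/2=477/224, d=(M2−M1)/(6·2)=-291/448, b=Δ1−h1·(2M1+M2)/6=-9/56
seg 2: a=2, c=M2/2=-99/56, d=(M3−M2)/(6·2)=165/448, b=Δ2−h2·(2M2+M3)/6=9/16
seg 3: a=-1, c=M3/2=99/224, d=(M4−M3)/(6·2)=-33/448, b=Δ3−h3·(2M3+M4)/6=-117/56
t_q=13/2 → seg 3, τ=1/2; S=-1+-117/56·τ+99/224·τ²+-33/448·τ³=-995/512

  seg 0: a=5 b=-495/112 c=0 d=159/448
  seg 1: a=-1 b=-9/56 c=477/224 d=-291/448
  seg 2: a=2 b=9/16 c=-99/56 d=165/448
  seg 3: a=-1 b=-117/56 c=99/224 d=-33/448
S(13/2) = -995/512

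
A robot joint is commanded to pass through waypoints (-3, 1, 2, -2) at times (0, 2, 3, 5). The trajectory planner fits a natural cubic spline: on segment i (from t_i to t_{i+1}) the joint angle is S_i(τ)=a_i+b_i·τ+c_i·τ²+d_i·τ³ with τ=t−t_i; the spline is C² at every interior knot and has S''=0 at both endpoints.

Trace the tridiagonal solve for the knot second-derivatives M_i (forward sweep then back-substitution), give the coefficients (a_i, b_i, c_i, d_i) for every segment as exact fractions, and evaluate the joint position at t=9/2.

Δ: Δ0=2, Δ1=1, Δ2=-2
row 1: diag=6, rhs=-6; c'=1/6, d'=-1
row 2: denom=6−1·1/6=35/6; d'=(-18−1·-1)/(35/6)=-102/35
back: M2=-102/35
back: M1=-1−1/6·-102/35=-18/35
M: M0=0, M1=-18/35, M2=-102/35, M3=0
seg 0: a=-3, c=M0/2=0, d=(M1−M0)/(6·2)=-3/70, b=Δ0−h0·(2M0+M1)/6=76/35
seg 1: a=1, c=M1/2=-9/35, d=(M2−M1)/(6·1)=-2/5, b=Δ1−h1·(2M1+M2)/6=58/35
seg 2: a=2, c=M2/2=-51/35, d=(M3−M2)/(6·2)=17/70, b=Δ2−h2·(2M2+M3)/6=-2/35
t_q=9/2 → seg 2, τ=3/2; S=2+-2/35·τ+-51/35·τ²+17/70·τ³=-61/112

  seg 0: a=-3 b=76/35 c=0 d=-3/70
  seg 1: a=1 b=58/35 c=-9/35 d=-2/5
  seg 2: a=2 b=-2/35 c=-51/35 d=17/70
S(9/2) = -61/112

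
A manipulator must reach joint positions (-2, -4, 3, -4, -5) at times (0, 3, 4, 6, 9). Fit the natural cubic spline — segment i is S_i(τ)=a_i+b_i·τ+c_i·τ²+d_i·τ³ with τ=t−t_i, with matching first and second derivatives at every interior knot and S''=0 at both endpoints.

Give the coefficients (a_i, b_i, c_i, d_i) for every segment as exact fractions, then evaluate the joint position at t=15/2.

  seg 0: a=-2 b=-319/73 c=0 d=811/1971
  seg 1: a=-4 b=492/73 c=811/219 d=-754/219
  seg 2: a=3 b=836/219 c=-1451/219 d=2599/1752
  seg 3: a=-4 b=-713/146 c=1993/876 d=-1993/7884
S(15/2) = -16491/2336

Δ: Δ0=-2/3, Δ1=7, Δ2=-7/2, Δ3=-1/3
row 1: diag=8, rhs=46; c'=1/8, d'=23/4
row 2: denom=6−1·1/8=47/8; d'=(-63−1·23/4)/(47/8)=-550/47
row 3: denom=10−2·16/47=438/47; d'=(19−2·-550/47)/(438/47)=1993/438
back: M3=1993/438
back: M2=-550/47−16/47·1993/438=-2902/219
back: M1=23/4−1/8·-2902/219=1622/219
M: M0=0, M1=1622/219, M2=-2902/219, M3=1993/438, M4=0
seg 0: a=-2, c=M0/2=0, d=(M1−M0)/(6·3)=811/1971, b=Δ0−h0·(2M0+M1)/6=-319/73
seg 1: a=-4, c=M1/2=811/219, d=(M2−M1)/(6·1)=-754/219, b=Δ1−h1·(2M1+M2)/6=492/73
seg 2: a=3, c=M2/2=-1451/219, d=(M3−M2)/(6·2)=2599/1752, b=Δ2−h2·(2M2+M3)/6=836/219
seg 3: a=-4, c=M3/2=1993/876, d=(M4−M3)/(6·3)=-1993/7884, b=Δ3−h3·(2M3+M4)/6=-713/146
t_q=15/2 → seg 3, τ=3/2; S=-4+-713/146·τ+1993/876·τ²+-1993/7884·τ³=-16491/2336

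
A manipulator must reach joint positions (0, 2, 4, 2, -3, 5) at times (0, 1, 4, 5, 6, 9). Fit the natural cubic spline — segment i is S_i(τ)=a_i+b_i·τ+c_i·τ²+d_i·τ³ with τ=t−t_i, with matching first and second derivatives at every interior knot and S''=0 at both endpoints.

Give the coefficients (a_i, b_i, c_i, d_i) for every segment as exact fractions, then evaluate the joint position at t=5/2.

Δ: Δ0=2, Δ1=2/3, Δ2=-2, Δ3=-5, Δ4=8/3
row 1: diag=8, rhs=-8; c'=3/8, d'=-1
row 2: denom=8−3·3/8=55/8; d'=(-16−3·-1)/(55/8)=-104/55
row 3: denom=4−1·8/55=212/55; d'=(-18−1·-104/55)/(212/55)=-443/106
row 4: denom=8−1·55/212=1641/212; d'=(46−1·-443/106)/(1641/212)=3546/547
back: M4=3546/547
back: M3=-443/106−55/212·3546/547=-3206/547
back: M2=-104/55−8/55·-3206/547=-568/547
back: M1=-1−3/8·-568/547=-334/547
M: M0=0, M1=-334/547, M2=-568/547, M3=-3206/547, M4=3546/547, M5=0
seg 0: a=0, c=M0/2=0, d=(M1−M0)/(6·1)=-167/1641, b=Δ0−h0·(2M0+M1)/6=3449/1641
seg 1: a=2, c=M1/2=-167/547, d=(M2−M1)/(6·3)=-13/547, b=Δ1−h1·(2M1+M2)/6=2948/1641
seg 2: a=4, c=M2/2=-284/547, d=(M3−M2)/(6·1)=-1319/1641, b=Δ2−h2·(2M2+M3)/6=-1111/1641
seg 3: a=2, c=M3/2=-1603/547, d=(M4−M3)/(6·1)=3376/1641, b=Δ3−h3·(2M3+M4)/6=-6772/1641
seg 4: a=-3, c=M4/2=1773/547, d=(M5−M4)/(6·3)=-197/547, b=Δ4−h4·(2M4+M5)/6=-6262/1641
t_q=5/2 → seg 1, τ=3/2; S=2+2948/1641·τ+-167/547·τ²+-13/547·τ³=17187/4376

  seg 0: a=0 b=3449/1641 c=0 d=-167/1641
  seg 1: a=2 b=2948/1641 c=-167/547 d=-13/547
  seg 2: a=4 b=-1111/1641 c=-284/547 d=-1319/1641
  seg 3: a=2 b=-6772/1641 c=-1603/547 d=3376/1641
  seg 4: a=-3 b=-6262/1641 c=1773/547 d=-197/547
S(5/2) = 17187/4376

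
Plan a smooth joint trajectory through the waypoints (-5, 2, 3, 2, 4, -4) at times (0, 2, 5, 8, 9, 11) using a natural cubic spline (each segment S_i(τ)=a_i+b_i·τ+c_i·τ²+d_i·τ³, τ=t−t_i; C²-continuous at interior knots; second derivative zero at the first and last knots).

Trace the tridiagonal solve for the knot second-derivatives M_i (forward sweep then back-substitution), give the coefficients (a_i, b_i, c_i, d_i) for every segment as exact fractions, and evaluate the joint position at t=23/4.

  seg 0: a=-5 b=12701/3118 c=0 d=-447/3118
  seg 1: a=2 b=7337/3118 c=-1341/1559 d=5245/84186
  seg 2: a=3 b=-1755/1559 c=-2801/9354 d=15815/84186
  seg 3: a=2 b=6703/3118 c=2169/1559 d=-4805/3118
  seg 4: a=4 b=482/1559 c=-10077/3118 d=3359/6236
S(23/4) = 412379/199552

Δ: Δ0=7/2, Δ1=1/3, Δ2=-1/3, Δ3=2, Δ4=-4
row 1: diag=10, rhs=-19; c'=3/10, d'=-19/10
row 2: denom=12−3·3/10=111/10; d'=(-4−3·-19/10)/(111/10)=17/111
row 3: denom=8−3·10/37=266/37; d'=(14−3·17/111)/(266/37)=501/266
row 4: denom=6−1·37/266=1559/266; d'=(-36−1·501/266)/(1559/266)=-10077/1559
back: M4=-10077/1559
back: M3=501/266−37/266·-10077/1559=4338/1559
back: M2=17/111−10/37·4338/1559=-2801/4677
back: M1=-19/10−3/10·-2801/4677=-2682/1559
M: M0=0, M1=-2682/1559, M2=-2801/4677, M3=4338/1559, M4=-10077/1559, M5=0
seg 0: a=-5, c=M0/2=0, d=(M1−M0)/(6·2)=-447/3118, b=Δ0−h0·(2M0+M1)/6=12701/3118
seg 1: a=2, c=M1/2=-1341/1559, d=(M2−M1)/(6·3)=5245/84186, b=Δ1−h1·(2M1+M2)/6=7337/3118
seg 2: a=3, c=M2/2=-2801/9354, d=(M3−M2)/(6·3)=15815/84186, b=Δ2−h2·(2M2+M3)/6=-1755/1559
seg 3: a=2, c=M3/2=2169/1559, d=(M4−M3)/(6·1)=-4805/3118, b=Δ3−h3·(2M3+M4)/6=6703/3118
seg 4: a=4, c=M4/2=-10077/3118, d=(M5−M4)/(6·2)=3359/6236, b=Δ4−h4·(2M4+M5)/6=482/1559
t_q=23/4 → seg 2, τ=3/4; S=3+-1755/1559·τ+-2801/9354·τ²+15815/84186·τ³=412379/199552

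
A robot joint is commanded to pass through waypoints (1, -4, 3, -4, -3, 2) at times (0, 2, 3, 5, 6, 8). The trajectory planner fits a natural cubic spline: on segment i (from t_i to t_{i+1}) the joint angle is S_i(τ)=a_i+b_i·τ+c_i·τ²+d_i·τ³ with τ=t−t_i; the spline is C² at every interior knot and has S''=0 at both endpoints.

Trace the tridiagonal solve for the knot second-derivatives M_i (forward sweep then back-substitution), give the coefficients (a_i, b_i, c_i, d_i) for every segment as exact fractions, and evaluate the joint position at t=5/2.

Δ: Δ0=-5/2, Δ1=7, Δ2=-7/2, Δ3=1, Δ4=5/2
row 1: diag=6, rhs=57; c'=1/6, d'=19/2
row 2: denom=6−1·1/6=35/6; d'=(-63−1·19/2)/(35/6)=-87/7
row 3: denom=6−2·12/35=186/35; d'=(27−2·-87/7)/(186/35)=605/62
row 4: denom=6−1·35/186=1081/186; d'=(9−1·605/62)/(1081/186)=-3/23
back: M4=-3/23
back: M3=605/62−35/186·-3/23=225/23
back: M2=-87/7−12/35·225/23=-363/23
back: M1=19/2−1/6·-363/23=279/23
M: M0=0, M1=279/23, M2=-363/23, M3=225/23, M4=-3/23, M5=0
seg 0: a=1, c=M0/2=0, d=(M1−M0)/(6·2)=93/92, b=Δ0−h0·(2M0+M1)/6=-301/46
seg 1: a=-4, c=M1/2=279/46, d=(M2−M1)/(6·1)=-107/23, b=Δ1−h1·(2M1+M2)/6=257/46
seg 2: a=3, c=M2/2=-363/46, d=(M3−M2)/(6·2)=49/23, b=Δ2−h2·(2M2+M3)/6=173/46
seg 3: a=-4, c=M3/2=225/46, d=(M4−M3)/(6·1)=-38/23, b=Δ3−h3·(2M3+M4)/6=-103/46
seg 4: a=-3, c=M4/2=-3/46, d=(M5−M4)/(6·2)=1/92, b=Δ4−h4·(2M4+M5)/6=119/46
t_q=5/2 → seg 1, τ=1/2; S=-4+257/46·τ+279/46·τ²+-107/23·τ³=-25/92

  seg 0: a=1 b=-301/46 c=0 d=93/92
  seg 1: a=-4 b=257/46 c=279/46 d=-107/23
  seg 2: a=3 b=173/46 c=-363/46 d=49/23
  seg 3: a=-4 b=-103/46 c=225/46 d=-38/23
  seg 4: a=-3 b=119/46 c=-3/46 d=1/92
S(5/2) = -25/92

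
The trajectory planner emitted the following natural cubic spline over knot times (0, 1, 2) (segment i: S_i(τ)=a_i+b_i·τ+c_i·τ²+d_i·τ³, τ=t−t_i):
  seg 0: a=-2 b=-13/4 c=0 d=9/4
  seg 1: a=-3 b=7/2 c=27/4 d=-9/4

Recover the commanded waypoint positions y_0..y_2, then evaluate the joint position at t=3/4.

y_0=-2 y_1=-3 y_2=5
S(3/4) = -893/256

y_0 = S_0(0) = a_0 = -2
y_1 = S_1(0) = a_1 = -3
y_2 = S_1(1) = 5
t_q=3/4 is in segment 0 (τ=3/4); S_0(τ)=-893/256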